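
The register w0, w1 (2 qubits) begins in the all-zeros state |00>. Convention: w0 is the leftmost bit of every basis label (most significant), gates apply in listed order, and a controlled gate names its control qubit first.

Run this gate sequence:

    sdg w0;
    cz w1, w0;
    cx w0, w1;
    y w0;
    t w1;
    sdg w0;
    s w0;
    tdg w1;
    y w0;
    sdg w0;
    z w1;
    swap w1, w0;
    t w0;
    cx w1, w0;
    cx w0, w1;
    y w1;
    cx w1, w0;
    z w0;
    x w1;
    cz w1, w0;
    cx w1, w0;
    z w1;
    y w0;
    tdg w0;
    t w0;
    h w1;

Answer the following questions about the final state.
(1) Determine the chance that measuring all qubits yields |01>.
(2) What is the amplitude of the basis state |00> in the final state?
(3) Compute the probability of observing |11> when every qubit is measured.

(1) The probability of measuring |01> is 1/2.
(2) The final state's coefficient on |00> equals -sqrt(2)/2.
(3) A full measurement returns |11> with probability 0.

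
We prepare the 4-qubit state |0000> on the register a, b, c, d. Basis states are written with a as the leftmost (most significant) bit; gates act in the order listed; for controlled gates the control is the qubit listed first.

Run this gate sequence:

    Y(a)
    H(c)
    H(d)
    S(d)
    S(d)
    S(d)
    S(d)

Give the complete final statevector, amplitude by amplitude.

The resulting statevector has amplitude I/2 on |1000>, I/2 on |1001>, I/2 on |1010>, I/2 on |1011>, and 0 on every other basis state. Key observation: steps 4-7 multiply out to the identity, so the circuit reduces to the remaining gates.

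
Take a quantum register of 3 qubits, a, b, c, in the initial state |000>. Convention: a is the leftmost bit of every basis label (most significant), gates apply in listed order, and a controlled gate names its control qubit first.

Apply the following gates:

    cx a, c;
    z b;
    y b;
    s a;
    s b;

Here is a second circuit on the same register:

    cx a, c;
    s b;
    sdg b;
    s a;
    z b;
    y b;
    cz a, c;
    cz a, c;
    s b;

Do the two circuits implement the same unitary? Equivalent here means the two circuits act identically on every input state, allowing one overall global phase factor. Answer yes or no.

Yes: on every input state the two circuits agree up to one overall phase factor.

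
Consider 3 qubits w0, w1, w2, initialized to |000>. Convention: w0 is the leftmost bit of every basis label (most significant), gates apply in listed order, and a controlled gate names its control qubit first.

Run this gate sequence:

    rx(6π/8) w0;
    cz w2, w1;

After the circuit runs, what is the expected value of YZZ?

The observable YZZ averages to -sqrt(2)/2.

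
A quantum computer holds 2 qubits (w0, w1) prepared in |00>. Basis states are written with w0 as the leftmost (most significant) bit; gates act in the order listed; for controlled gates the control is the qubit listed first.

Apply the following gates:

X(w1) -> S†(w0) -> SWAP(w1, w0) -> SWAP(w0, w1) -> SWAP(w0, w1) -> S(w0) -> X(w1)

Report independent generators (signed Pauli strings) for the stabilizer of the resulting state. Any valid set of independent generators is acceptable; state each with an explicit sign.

The stabilizer group can be generated by -ZI, -IZ, among other valid generating sets.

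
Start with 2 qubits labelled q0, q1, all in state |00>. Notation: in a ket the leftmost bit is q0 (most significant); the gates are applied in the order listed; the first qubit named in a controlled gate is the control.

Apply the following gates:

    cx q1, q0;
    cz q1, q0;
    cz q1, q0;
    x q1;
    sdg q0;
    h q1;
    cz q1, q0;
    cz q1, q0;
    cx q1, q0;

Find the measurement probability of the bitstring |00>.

Outcome |00> occurs with probability 1/2.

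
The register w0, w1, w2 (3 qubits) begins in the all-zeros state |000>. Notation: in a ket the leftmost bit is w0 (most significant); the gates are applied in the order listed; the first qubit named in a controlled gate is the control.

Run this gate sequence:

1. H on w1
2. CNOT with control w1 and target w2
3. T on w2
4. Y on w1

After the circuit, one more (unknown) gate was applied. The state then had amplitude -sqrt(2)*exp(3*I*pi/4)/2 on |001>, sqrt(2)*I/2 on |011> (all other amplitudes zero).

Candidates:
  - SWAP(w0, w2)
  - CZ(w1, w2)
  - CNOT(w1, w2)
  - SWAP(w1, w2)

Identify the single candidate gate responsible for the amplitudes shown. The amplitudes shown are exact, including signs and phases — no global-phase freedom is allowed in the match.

It was CNOT(w1, w2) that produced the state shown.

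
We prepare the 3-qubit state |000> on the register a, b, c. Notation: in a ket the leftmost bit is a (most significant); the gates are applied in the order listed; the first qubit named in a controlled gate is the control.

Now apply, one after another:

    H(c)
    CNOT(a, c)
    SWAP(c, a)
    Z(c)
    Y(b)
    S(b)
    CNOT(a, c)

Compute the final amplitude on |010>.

The amplitude on |010> is -sqrt(2)/2.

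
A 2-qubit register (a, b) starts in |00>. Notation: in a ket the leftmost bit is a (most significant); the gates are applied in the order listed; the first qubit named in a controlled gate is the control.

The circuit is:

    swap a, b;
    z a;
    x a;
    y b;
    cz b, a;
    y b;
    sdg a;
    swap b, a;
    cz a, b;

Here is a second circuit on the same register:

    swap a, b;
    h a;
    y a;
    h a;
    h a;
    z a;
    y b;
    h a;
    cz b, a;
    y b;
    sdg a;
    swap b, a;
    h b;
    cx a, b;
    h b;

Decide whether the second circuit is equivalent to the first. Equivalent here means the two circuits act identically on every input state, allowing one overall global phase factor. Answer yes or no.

No: there is an input state on which the two circuits produce genuinely different outputs (not merely differing by a phase).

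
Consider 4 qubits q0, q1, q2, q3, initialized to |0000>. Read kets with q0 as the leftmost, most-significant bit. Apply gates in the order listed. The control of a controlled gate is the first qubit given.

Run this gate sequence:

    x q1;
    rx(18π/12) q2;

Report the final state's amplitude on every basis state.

After the circuit, the state carries amplitude -sqrt(2)/2 on |0100>, -sqrt(2)*I/2 on |0110>, and 0 on every other basis state.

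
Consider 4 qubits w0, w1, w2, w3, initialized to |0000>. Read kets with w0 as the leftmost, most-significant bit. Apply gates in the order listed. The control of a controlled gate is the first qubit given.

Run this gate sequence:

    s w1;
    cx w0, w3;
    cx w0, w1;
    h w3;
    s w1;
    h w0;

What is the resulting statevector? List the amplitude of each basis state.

The final amplitudes are 1/2 on |0000>, 1/2 on |0001>, 1/2 on |1000>, 1/2 on |1001>, and 0 on every other basis state.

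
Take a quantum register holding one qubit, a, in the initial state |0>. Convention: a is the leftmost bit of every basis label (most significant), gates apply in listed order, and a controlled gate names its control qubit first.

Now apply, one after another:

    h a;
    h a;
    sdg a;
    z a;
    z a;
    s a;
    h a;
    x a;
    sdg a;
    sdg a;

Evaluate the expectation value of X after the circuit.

The observable X averages to -1.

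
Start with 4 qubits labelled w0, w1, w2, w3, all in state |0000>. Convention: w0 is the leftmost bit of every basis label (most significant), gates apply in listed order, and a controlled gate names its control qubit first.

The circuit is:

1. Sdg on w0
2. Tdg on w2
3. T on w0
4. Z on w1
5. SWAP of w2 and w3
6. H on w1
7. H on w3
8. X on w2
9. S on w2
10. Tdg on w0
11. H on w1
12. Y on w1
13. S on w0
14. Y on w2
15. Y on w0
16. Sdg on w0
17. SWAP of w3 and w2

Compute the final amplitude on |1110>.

|1110> carries amplitude sqrt(2)*I/2 in the final state.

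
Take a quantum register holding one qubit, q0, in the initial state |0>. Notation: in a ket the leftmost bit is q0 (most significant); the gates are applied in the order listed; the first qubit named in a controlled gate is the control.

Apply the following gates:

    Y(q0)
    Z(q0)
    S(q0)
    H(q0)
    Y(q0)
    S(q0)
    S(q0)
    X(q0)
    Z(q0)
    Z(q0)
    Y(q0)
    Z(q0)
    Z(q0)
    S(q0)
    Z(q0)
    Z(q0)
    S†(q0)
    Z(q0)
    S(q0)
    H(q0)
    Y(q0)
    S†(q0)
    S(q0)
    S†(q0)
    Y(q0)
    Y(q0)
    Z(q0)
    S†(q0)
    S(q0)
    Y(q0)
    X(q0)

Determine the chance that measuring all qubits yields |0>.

Outcome |0> occurs with probability 1/2. Key observation: steps 13-18 multiply out to the identity, so the circuit reduces to the remaining gates.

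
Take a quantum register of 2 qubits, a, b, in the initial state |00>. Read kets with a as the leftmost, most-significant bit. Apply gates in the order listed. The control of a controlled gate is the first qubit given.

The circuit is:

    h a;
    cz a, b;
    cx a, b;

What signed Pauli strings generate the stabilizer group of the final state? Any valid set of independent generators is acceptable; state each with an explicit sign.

One valid set of independent stabilizer generators is +XX, +ZZ (any independent generating set of the same group is equally correct).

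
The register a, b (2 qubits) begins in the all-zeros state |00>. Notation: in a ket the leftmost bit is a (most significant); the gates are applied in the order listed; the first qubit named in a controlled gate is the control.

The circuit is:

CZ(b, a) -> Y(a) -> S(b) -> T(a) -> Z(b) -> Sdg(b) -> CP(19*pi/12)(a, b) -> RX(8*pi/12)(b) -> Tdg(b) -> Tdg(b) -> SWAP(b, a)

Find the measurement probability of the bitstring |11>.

The probability of measuring |11> is 3/4.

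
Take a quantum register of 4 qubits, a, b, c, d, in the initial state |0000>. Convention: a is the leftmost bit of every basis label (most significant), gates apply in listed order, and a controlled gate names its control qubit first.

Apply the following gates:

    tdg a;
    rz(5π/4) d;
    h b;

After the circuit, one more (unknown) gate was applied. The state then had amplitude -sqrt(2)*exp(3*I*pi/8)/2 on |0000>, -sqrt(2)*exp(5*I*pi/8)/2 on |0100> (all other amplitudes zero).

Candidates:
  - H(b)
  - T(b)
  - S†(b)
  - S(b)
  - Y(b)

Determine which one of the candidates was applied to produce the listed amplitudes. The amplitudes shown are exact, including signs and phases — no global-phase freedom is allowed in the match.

It was T(b) that produced the state shown.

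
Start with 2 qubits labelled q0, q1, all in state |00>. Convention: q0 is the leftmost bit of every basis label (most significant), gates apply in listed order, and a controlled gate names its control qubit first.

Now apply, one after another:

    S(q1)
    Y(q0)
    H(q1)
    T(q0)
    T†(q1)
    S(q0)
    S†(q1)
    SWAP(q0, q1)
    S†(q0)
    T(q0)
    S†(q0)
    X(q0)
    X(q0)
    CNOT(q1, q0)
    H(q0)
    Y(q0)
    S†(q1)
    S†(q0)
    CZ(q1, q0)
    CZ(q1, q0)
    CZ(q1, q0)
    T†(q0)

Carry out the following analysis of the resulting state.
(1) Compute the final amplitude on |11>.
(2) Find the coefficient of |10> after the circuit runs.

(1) |11> carries amplitude 1/2 - I/2 in the final state. Key observation: the block from step 12 through step 13 cancels to the identity and can be dropped.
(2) |10> carries amplitude 0 in the final state.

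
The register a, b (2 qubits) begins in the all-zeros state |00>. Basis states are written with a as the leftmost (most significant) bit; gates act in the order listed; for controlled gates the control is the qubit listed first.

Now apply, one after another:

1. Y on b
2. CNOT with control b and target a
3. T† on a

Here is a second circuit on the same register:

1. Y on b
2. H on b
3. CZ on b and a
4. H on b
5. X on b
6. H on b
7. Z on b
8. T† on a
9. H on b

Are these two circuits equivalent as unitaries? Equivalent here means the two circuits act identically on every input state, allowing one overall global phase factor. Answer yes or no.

No — the two circuits implement different unitaries, even allowing a global phase.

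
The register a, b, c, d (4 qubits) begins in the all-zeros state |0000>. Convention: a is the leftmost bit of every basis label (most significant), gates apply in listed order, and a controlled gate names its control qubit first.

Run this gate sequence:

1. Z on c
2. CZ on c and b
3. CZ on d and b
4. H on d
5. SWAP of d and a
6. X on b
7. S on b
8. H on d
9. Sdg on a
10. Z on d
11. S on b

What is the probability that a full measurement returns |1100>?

A full measurement returns |1100> with probability 1/4.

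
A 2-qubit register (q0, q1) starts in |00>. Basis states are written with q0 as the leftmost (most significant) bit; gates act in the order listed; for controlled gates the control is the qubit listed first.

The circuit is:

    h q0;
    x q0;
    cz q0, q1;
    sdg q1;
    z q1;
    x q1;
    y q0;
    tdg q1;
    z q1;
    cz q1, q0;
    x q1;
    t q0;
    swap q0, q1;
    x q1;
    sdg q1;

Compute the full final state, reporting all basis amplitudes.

After the circuit, the state carries amplitude sqrt(2)*I/2 on |00>, -sqrt(2)*exp(3*I*pi/4)/2 on |01>, 0 on |10>, 0 on |11>.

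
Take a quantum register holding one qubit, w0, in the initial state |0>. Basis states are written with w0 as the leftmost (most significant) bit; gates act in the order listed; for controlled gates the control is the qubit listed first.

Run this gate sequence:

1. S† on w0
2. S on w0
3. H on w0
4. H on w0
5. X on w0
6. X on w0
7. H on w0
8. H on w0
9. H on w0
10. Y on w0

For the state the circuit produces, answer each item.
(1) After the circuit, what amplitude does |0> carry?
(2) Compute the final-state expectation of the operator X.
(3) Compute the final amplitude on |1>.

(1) The final state's coefficient on |0> equals -sqrt(2)*I/2. Key observation: the block from step 3 through step 8 cancels to the identity and can be dropped.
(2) The expectation value of X is -1.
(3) The amplitude on |1> is sqrt(2)*I/2.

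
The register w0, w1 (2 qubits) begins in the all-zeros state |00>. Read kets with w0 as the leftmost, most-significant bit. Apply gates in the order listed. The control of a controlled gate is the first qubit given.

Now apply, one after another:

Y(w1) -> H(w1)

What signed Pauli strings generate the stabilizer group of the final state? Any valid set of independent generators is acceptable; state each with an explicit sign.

One valid set of independent stabilizer generators is -IX, +ZI (any independent generating set of the same group is equally correct).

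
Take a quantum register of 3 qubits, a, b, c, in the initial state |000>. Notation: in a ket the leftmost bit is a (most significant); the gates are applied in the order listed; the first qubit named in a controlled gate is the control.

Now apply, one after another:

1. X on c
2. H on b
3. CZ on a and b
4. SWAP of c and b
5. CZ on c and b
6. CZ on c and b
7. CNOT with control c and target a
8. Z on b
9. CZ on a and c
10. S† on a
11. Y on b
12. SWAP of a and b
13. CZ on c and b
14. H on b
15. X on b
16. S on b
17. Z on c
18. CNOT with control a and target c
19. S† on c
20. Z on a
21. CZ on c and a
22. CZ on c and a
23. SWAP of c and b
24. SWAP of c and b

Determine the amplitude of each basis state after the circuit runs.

The resulting statevector has amplitude I/2 on |000>, -I/2 on |001>, -1/2 on |010>, -1/2 on |011>, 0 on |100>, 0 on |101>, 0 on |110>, 0 on |111>.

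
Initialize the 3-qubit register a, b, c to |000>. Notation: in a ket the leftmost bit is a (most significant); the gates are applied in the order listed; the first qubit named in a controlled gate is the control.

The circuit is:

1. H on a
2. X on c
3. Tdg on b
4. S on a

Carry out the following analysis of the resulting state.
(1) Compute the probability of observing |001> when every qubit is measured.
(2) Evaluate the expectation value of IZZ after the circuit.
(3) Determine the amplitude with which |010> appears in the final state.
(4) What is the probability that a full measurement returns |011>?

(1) The probability of measuring |001> is 1/2.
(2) The expectation value of IZZ is -1.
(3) The amplitude on |010> is 0.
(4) The probability of measuring |011> is 0.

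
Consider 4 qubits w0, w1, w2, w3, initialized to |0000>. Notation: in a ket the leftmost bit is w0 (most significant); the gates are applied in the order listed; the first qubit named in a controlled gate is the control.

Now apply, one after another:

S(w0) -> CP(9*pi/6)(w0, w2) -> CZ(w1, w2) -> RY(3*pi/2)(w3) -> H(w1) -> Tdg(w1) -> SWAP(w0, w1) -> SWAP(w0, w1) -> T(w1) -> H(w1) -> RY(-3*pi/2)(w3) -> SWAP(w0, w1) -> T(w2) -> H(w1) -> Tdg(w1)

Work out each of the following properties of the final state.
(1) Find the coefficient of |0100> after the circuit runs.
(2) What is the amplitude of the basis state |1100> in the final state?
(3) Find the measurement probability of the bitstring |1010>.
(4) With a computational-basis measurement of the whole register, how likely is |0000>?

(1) The amplitude on |0100> is -sqrt(2)*exp(3*I*pi/4)/2.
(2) |1100> carries amplitude 0 in the final state.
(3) Outcome |1010> occurs with probability 0.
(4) A full measurement returns |0000> with probability 1/2.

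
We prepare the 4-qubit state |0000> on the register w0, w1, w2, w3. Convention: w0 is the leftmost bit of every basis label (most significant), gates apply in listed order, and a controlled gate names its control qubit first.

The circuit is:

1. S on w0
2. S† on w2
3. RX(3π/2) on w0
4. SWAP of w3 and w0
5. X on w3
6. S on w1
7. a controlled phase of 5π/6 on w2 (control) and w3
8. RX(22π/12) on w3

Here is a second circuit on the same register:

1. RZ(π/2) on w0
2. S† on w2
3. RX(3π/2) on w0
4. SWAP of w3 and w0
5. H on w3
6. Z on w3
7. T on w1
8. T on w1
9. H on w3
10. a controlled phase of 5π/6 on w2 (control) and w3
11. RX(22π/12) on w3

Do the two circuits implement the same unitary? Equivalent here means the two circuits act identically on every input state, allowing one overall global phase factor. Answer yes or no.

Yes: on every input state the two circuits agree up to one overall phase factor.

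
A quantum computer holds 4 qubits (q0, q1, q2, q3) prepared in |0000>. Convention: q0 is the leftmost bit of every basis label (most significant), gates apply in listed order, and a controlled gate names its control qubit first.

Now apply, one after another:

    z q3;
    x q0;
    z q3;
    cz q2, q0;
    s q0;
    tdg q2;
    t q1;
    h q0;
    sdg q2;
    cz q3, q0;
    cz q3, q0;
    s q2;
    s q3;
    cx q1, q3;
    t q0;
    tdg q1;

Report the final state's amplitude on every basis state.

The final amplitudes are sqrt(2)*I/2 on |0000>, -sqrt(2)*exp(3*I*pi/4)/2 on |1000>, and 0 on every other basis state. Key observation: gates 9-12 undo each other exactly, leaving only the rest of the circuit to track.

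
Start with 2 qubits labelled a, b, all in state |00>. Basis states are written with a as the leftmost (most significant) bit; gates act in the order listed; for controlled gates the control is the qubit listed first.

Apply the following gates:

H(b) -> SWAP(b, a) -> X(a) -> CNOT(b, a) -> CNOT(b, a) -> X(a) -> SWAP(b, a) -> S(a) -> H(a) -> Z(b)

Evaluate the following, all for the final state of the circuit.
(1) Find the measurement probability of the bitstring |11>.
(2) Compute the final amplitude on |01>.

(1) The probability of measuring |11> is 1/4. Key observation: steps 2-7 multiply out to the identity, so the circuit reduces to the remaining gates.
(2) |01> carries amplitude -1/2 in the final state.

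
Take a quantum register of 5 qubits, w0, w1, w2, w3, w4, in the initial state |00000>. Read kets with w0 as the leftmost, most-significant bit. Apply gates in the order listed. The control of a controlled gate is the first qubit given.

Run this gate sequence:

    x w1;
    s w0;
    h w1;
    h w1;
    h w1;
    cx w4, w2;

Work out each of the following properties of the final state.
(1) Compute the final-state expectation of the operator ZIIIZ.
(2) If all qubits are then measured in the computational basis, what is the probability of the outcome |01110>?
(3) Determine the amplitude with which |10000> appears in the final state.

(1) The observable ZIIIZ averages to 1. Key observation: gates 4-5 undo each other exactly, leaving only the rest of the circuit to track.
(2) Outcome |01110> occurs with probability 0.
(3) The final state's coefficient on |10000> equals 0.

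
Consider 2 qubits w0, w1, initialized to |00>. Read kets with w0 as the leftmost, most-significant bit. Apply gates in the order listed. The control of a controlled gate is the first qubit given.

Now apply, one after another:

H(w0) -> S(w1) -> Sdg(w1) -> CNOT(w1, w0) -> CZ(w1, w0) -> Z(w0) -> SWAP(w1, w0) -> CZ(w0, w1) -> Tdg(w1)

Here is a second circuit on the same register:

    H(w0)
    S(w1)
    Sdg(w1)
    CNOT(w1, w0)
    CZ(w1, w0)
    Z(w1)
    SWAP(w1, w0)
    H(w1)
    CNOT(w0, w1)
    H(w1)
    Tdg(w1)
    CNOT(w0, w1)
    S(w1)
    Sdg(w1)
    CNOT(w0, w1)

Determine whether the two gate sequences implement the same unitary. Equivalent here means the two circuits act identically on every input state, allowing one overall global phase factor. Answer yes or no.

No: there is an input state on which the two circuits produce genuinely different outputs (not merely differing by a phase).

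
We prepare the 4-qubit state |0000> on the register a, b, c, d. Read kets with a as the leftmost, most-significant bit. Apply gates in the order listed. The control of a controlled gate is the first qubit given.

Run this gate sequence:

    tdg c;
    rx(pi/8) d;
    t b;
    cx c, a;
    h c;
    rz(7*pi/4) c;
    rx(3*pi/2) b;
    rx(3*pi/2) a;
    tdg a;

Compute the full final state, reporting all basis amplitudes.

After the circuit, the state carries amplitude -sqrt(2)*exp(I*pi/8)*cos(pi/16)/4 on |0000>, sqrt(2)*exp(5*I*pi/8)*sin(pi/16)/4 on |0001>, sqrt(2)*exp(7*I*pi/8)*cos(pi/16)/4 on |0010>, sqrt(2)*exp(3*I*pi/8)*sin(pi/16)/4 on |0011>, -sqrt(2)*exp(5*I*pi/8)*cos(pi/16)/4 on |0100>, -sqrt(2)*exp(I*pi/8)*sin(pi/16)/4 on |0101>, -sqrt(2)*exp(3*I*pi/8)*cos(pi/16)/4 on |0110>, sqrt(2)*exp(7*I*pi/8)*sin(pi/16)/4 on |0111>, -sqrt(2)*exp(3*I*pi/8)*cos(pi/16)/4 on |1000>, sqrt(2)*exp(7*I*pi/8)*sin(pi/16)/4 on |1001>, -sqrt(2)*exp(I*pi/8)*cos(pi/16)/4 on |1010>, sqrt(2)*exp(5*I*pi/8)*sin(pi/16)/4 on |1011>, -sqrt(2)*exp(7*I*pi/8)*cos(pi/16)/4 on |1100>, -sqrt(2)*exp(3*I*pi/8)*sin(pi/16)/4 on |1101>, -sqrt(2)*exp(5*I*pi/8)*cos(pi/16)/4 on |1110>, -sqrt(2)*exp(I*pi/8)*sin(pi/16)/4 on |1111>.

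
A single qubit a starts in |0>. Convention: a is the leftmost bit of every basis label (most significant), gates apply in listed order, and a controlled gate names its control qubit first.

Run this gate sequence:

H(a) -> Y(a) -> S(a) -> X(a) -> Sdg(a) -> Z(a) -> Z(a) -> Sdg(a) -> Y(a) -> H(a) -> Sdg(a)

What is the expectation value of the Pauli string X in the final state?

The expectation value of X is 1.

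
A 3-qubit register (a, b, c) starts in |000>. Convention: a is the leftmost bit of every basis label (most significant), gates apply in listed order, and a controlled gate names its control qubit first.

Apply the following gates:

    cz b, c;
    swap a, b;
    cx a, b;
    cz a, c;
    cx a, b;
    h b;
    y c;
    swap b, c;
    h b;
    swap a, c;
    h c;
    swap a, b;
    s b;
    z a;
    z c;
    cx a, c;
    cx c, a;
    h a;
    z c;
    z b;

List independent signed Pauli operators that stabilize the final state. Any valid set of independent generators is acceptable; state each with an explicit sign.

The stabilizer group can be generated by -IYI, -IIX, -ZII, among other valid generating sets.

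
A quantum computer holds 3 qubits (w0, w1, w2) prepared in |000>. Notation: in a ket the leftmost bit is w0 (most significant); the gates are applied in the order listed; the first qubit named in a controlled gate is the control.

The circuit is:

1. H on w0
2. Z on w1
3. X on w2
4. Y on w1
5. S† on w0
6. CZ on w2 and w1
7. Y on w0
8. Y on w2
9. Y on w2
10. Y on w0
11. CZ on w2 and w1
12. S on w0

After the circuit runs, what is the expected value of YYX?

The expectation value of YYX is 0. Key observation: gates 5-12 undo each other exactly, leaving only the rest of the circuit to track.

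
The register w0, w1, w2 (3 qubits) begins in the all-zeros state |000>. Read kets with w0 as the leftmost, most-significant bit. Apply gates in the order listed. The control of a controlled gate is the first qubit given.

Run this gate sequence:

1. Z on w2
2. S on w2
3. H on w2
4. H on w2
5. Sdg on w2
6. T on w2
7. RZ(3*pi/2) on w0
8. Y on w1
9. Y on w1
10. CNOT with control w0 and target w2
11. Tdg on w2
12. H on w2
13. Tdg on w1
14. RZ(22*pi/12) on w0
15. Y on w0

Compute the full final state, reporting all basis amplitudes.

After the circuit, the state carries amplitude sqrt(2)*exp(5*I*pi/6)/2 on |100>, sqrt(2)*exp(5*I*pi/6)/2 on |101>, and 0 on every other basis state. Key observation: the block from step 2 through step 5 cancels to the identity and can be dropped.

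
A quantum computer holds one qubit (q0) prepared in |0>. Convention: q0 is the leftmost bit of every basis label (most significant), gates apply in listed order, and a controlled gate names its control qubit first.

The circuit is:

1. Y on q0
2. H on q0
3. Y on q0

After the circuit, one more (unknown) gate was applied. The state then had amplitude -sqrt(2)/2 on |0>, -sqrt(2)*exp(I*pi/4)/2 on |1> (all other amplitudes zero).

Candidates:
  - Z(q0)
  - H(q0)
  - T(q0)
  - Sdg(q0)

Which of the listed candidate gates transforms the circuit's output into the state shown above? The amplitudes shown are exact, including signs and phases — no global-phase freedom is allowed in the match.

The applied gate was T(q0).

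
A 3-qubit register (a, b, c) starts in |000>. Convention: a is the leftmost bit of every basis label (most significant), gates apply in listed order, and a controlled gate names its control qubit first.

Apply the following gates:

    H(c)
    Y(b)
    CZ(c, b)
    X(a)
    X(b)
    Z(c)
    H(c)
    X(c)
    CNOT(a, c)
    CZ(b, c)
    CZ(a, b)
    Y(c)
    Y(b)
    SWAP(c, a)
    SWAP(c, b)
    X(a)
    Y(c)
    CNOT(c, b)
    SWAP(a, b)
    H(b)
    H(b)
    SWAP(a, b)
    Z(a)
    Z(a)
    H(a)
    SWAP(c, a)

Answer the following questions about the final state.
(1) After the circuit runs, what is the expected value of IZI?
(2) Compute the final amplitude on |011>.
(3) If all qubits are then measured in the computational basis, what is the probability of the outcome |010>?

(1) The expectation value of IZI is -1.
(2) The final state's coefficient on |011> equals -sqrt(2)/2.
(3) A full measurement returns |010> with probability 1/2.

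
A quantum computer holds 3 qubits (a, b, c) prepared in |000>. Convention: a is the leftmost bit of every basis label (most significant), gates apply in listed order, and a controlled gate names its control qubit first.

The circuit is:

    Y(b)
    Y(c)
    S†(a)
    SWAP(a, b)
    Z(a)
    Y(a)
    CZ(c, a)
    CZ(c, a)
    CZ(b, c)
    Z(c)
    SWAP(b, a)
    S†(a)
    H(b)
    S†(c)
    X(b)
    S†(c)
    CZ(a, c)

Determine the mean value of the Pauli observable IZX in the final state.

In the final state, IZX has expectation 0.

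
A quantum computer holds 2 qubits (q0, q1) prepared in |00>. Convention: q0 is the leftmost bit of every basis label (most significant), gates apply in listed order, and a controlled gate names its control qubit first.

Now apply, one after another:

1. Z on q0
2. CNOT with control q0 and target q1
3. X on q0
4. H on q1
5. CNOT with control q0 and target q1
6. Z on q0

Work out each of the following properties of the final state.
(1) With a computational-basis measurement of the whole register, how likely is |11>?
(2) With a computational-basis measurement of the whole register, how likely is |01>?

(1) The probability of measuring |11> is 1/2.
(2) The probability of measuring |01> is 0.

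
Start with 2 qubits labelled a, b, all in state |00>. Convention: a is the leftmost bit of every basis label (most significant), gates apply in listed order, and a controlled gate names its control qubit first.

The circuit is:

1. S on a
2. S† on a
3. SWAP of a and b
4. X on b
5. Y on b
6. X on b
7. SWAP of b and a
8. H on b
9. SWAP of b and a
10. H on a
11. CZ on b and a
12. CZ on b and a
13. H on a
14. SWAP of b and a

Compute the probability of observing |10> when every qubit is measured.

The probability of measuring |10> is 1/2. Key observation: steps 9-14 multiply out to the identity, so the circuit reduces to the remaining gates.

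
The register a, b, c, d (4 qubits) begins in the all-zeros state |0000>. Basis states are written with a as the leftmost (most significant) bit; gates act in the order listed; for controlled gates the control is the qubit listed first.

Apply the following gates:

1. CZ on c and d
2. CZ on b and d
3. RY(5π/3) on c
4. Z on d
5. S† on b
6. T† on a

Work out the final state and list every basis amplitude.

After the circuit, the state carries amplitude -sqrt(3)/2 on |0000>, 1/2 on |0010>, and 0 on every other basis state.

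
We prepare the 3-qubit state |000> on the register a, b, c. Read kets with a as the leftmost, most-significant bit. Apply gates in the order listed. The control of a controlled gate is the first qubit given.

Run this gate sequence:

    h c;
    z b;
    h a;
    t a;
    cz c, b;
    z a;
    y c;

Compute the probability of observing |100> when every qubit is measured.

The probability of measuring |100> is 1/4.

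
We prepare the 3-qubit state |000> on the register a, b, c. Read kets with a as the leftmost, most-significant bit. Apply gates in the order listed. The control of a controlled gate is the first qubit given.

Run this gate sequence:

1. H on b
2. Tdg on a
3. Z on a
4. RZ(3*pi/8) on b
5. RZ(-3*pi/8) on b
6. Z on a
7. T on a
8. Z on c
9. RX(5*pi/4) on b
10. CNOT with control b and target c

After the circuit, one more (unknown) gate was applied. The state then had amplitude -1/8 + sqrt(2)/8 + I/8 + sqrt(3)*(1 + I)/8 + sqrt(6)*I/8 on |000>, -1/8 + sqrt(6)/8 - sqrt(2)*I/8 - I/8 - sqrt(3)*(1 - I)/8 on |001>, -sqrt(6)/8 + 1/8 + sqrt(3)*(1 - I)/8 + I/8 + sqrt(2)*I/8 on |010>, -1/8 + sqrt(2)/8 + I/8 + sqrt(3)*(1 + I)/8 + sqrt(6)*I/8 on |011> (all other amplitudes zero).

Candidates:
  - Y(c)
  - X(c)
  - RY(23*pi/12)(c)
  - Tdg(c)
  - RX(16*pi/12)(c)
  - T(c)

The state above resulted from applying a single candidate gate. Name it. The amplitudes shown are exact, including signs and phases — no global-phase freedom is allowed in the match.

It was RY(23*pi/12)(c) that produced the state shown.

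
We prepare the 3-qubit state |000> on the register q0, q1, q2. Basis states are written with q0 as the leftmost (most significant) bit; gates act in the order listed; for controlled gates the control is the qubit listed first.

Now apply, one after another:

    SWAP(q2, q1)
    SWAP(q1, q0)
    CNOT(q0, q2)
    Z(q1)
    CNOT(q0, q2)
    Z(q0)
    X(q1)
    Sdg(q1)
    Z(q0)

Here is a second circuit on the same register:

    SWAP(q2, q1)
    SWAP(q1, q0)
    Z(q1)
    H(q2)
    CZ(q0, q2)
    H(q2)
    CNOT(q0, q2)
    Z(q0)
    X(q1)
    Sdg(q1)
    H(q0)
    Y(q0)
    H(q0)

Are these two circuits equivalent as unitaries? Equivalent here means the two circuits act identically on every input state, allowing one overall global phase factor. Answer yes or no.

No, they are not equivalent — no single phase factor reconciles the two unitaries.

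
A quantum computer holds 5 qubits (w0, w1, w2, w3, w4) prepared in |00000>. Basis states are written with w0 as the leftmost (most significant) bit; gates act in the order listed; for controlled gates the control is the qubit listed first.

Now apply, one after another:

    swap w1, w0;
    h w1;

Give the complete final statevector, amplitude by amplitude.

After the circuit, the state carries amplitude sqrt(2)/2 on |00000>, sqrt(2)/2 on |01000>, and 0 on every other basis state.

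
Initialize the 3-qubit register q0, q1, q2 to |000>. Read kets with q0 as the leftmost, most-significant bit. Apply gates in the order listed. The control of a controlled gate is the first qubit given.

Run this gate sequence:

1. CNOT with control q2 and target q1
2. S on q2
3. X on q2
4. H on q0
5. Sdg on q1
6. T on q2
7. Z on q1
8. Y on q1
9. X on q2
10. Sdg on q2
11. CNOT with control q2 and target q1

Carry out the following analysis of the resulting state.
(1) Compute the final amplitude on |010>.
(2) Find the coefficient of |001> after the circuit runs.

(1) The final state's coefficient on |010> equals sqrt(2)*exp(3*I*pi/4)/2.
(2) The final state's coefficient on |001> equals 0.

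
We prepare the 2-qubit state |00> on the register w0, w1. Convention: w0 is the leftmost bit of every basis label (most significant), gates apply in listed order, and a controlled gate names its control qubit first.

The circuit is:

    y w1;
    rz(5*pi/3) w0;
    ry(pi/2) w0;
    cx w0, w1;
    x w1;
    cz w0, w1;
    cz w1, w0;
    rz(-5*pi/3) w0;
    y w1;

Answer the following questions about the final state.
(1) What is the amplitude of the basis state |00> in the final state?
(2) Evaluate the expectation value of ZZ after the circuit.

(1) |00> carries amplitude 0 in the final state.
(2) In the final state, ZZ has expectation -1.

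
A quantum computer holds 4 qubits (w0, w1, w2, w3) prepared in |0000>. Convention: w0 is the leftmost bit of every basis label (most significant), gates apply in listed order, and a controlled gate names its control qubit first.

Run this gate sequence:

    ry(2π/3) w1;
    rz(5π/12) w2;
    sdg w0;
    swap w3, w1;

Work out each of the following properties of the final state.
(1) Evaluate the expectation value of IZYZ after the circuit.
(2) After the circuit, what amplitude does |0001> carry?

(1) The observable IZYZ averages to 0.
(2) The amplitude on |0001> is -sqrt(3)*exp(19*I*pi/24)/2.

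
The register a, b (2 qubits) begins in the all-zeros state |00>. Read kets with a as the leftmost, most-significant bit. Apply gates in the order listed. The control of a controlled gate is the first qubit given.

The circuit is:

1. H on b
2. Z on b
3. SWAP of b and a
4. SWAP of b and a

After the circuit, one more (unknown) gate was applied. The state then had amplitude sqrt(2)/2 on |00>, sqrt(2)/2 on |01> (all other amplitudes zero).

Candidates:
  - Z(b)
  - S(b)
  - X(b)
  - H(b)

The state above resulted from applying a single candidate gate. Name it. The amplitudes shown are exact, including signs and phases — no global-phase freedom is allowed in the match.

The applied gate was Z(b). Key observation: steps 3-4 multiply out to the identity, so the circuit reduces to the remaining gates.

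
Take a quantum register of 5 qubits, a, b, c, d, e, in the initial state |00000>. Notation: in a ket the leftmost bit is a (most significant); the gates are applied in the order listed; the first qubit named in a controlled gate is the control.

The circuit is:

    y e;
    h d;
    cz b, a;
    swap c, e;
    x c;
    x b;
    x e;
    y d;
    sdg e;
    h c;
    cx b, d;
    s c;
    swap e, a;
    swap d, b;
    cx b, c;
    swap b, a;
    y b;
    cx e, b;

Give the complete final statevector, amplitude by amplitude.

The resulting statevector has amplitude 1/2 on |00010>, I/2 on |00110>, -I/2 on |10010>, -1/2 on |10110>, and 0 on every other basis state.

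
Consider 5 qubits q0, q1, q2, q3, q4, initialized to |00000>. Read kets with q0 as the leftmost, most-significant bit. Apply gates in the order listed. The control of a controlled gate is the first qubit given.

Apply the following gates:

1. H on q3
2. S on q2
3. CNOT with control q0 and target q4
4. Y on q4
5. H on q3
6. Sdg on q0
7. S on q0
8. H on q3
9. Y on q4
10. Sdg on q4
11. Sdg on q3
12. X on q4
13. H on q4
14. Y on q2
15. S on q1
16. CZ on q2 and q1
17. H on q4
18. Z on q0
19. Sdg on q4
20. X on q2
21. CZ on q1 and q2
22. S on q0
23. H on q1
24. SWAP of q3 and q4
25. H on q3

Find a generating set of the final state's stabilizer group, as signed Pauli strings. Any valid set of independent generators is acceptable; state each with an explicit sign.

The final state is stabilized by the group generated by +IXIII, -IIIXI, -IIIIY, +ZIIII, +IIZII; other independent generating sets are equally valid.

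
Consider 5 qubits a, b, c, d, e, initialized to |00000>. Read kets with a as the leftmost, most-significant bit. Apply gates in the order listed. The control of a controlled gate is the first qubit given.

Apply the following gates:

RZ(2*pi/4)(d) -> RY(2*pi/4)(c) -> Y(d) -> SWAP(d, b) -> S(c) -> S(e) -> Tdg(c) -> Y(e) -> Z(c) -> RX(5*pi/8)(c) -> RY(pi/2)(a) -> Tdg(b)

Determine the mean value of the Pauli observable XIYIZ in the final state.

In the final state, XIYIZ has expectation -sqrt(4 - 2*sqrt(2))/4.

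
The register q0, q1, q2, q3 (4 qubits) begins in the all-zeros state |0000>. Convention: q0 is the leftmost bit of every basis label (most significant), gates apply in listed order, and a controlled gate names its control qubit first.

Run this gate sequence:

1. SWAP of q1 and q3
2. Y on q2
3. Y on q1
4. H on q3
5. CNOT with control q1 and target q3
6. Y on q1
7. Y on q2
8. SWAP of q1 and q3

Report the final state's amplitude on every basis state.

The final amplitudes are sqrt(2)/2 on |0000>, sqrt(2)/2 on |0100>, and 0 on every other basis state.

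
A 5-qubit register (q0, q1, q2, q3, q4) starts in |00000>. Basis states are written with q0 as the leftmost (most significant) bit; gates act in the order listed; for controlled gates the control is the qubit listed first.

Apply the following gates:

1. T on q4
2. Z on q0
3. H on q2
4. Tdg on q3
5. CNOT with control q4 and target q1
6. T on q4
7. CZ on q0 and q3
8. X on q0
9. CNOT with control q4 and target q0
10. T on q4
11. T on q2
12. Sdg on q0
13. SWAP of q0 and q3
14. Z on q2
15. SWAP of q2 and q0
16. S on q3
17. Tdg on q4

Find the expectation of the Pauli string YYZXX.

The observable YYZXX averages to 0.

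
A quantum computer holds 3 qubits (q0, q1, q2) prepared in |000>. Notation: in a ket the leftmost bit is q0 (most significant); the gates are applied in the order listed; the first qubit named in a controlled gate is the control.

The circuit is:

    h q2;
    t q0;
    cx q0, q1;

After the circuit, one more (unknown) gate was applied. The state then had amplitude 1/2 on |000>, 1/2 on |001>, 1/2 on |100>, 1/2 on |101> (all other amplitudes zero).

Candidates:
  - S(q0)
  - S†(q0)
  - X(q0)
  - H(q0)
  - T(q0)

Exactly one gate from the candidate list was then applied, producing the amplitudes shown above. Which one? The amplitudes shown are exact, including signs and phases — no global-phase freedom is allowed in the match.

It was H(q0) that produced the state shown.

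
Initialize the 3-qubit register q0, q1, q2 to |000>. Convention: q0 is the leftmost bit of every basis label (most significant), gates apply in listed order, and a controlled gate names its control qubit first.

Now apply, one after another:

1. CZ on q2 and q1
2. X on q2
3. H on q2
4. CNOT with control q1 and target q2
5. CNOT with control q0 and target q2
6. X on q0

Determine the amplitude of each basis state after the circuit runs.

The resulting statevector has amplitude sqrt(2)/2 on |100>, -sqrt(2)/2 on |101>, and 0 on every other basis state.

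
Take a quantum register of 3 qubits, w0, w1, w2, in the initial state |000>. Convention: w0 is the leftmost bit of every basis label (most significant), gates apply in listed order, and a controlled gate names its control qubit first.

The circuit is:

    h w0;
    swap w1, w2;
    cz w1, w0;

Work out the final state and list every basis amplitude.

The final amplitudes are sqrt(2)/2 on |000>, sqrt(2)/2 on |100>, and 0 on every other basis state.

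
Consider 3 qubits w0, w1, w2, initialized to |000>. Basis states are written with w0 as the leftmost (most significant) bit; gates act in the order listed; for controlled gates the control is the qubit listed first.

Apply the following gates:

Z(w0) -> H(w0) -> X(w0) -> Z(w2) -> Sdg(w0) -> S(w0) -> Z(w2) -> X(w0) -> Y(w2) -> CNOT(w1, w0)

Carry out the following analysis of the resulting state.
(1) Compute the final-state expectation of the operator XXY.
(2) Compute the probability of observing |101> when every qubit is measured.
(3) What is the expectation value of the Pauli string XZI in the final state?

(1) The expectation value of XXY is 0.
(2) The probability of measuring |101> is 1/2.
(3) In the final state, XZI has expectation 1.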